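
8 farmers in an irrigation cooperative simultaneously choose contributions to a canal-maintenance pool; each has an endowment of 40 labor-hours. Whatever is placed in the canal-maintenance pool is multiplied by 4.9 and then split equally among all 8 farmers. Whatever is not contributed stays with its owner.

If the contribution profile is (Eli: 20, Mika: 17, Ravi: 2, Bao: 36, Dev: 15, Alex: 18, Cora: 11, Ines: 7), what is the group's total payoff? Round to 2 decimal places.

Total contributed: 20 + 17 + 2 + 36 + 15 + 18 + 11 + 7 = 126; total kept: 8 × 40 − 126 = 194.
The canal-maintenance pool pays out 4.9 × 126 = 617.40 in aggregate.
Group total = 194 + 617.40 = 811.40.

811.40 labor-hours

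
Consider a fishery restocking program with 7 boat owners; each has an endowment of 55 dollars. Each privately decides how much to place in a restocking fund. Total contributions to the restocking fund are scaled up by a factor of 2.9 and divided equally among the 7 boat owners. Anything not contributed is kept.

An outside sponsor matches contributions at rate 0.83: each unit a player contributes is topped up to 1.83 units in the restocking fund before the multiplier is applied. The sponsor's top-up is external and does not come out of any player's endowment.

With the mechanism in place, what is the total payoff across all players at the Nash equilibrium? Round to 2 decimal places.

The effective private return is 2.9 × 1.83 / 7 = 0.7581, which is still under 1, so the mechanism doesn't change anyone's dominant strategy: zero contribution.
At the Nash equilibrium no one contributes; group total payoff = 7 × 55 = 385.

385.00 dollars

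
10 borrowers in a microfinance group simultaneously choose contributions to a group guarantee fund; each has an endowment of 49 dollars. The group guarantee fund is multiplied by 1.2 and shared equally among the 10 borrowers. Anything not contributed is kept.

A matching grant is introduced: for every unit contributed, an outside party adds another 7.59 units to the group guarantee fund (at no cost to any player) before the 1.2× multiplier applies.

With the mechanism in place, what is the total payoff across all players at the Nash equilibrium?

5050.92 dollars

The effective private return per unit is now 1.2 × 8.59 / 10 = 1.0308 > 1, so every player's dominant strategy flips to full contribution.
So the Nash equilibrium is full contribution by all 10; the group earns 1.2 × 8.59 × 490 = 5050.92.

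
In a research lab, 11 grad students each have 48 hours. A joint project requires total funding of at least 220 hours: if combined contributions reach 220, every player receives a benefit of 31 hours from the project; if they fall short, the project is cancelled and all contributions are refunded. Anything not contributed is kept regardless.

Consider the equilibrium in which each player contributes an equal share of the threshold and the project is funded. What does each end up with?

59 hours

Equal share of the threshold: 220/11 = 20.
At this profile no one gains by cutting their contribution: any cut drops the total below 220, the project is cancelled, contributions are refunded, and the deviator ends with 48, which is less than 48 − 20 + 31 = 59. Contributing more than 20 just wastes the excess. So contributing exactly 20 is a best response.
Each player's payoff: 48 − 20 + 31 = 59.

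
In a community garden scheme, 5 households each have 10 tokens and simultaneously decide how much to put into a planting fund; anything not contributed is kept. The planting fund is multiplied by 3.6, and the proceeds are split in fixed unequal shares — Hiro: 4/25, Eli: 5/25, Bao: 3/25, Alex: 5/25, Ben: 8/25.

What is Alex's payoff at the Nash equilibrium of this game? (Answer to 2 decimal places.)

Each unit j contributes comes back to j as 3.6 × (j's share), so j prefers to contribute only if that share exceeds 1/3.6 = 0.2778; otherwise keeping the unit dominates.
Ben alone (share 8/25) is above the threshold, contributing 10; the remaining 4 contribute 0. Total contributed: 10.
Alex keeps 10 and receives 3.6 × 10 × 5/25 = 7.20 from the planting fund, for a payoff of 17.20.

17.20 tokens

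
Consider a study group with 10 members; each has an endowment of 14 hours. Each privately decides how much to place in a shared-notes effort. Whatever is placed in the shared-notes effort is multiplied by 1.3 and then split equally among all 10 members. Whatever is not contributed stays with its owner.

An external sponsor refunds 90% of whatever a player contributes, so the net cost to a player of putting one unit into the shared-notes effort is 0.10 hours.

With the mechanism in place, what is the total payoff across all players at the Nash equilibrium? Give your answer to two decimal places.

Under the mechanism each unit contributed yields (1.3/10) / 0.10 = 1.3000 back to its contributor per unit of net cost, which exceeds 1, making full contribution the dominant choice for everyone.
So the Nash equilibrium is full contribution by all 10; the group earns 10 × (14 × 0.90 + 1.3 × 14) = 308.00.

308.00 hours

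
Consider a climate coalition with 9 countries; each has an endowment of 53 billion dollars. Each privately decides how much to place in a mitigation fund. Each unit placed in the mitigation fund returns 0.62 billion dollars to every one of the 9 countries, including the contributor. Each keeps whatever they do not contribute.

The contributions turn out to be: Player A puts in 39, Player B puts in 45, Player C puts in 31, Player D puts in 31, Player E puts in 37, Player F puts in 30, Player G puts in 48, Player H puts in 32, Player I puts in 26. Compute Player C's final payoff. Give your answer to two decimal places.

219.78 billion dollars

Total contributed: 39 + 45 + 31 + 31 + 37 + 30 + 48 + 32 + 26 = 319.
Each receives 0.62 × 319 = 197.78 from the mitigation fund.
Player C keeps 53 − 31 = 22, so Player C's payoff is 22 + 197.78 = 219.78.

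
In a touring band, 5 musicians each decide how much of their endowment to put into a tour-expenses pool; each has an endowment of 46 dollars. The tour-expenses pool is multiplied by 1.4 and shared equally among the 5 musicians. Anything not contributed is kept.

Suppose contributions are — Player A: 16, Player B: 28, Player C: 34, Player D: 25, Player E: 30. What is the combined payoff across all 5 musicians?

283.20 dollars

Total contributed: 16 + 28 + 34 + 25 + 30 = 133; total kept: 5 × 46 − 133 = 97.
The tour-expenses pool pays out 1.4 × 133 = 186.20 in aggregate.
Group total = 97 + 186.20 = 283.20.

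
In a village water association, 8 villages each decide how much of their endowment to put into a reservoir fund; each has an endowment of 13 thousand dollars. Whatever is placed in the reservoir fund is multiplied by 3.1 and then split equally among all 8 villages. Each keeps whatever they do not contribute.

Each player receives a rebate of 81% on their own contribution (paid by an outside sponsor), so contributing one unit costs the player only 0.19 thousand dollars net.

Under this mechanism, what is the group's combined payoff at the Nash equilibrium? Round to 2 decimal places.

The effective private return per unit is now (3.1/8) / 0.19 = 2.0395 > 1, so every player's dominant strategy flips to full contribution.
So the Nash equilibrium is full contribution by all 8; the group earns 8 × (13 × 0.81 + 3.1 × 13) = 406.64.

406.64 thousand dollars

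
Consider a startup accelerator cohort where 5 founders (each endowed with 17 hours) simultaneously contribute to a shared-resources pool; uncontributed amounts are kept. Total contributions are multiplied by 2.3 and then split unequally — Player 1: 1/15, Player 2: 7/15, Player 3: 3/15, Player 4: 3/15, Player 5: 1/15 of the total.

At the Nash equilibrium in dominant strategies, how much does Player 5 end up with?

19.61 hours

Player j's private return per contributed unit is 2.3 × (j's share). Contributing is weakly dominant for j when that share is at least 1/2.3 = 0.4348, and contributing 0 is dominant otherwise.
Only Player 2 (7/15) clears that bar, contributing 17; the remaining 4 contribute 0. Total contributed: 17.
Player 5 keeps 17 and receives 2.3 × 17 × 1/15 = 2.61 from the shared-resources pool, for a payoff of 19.61.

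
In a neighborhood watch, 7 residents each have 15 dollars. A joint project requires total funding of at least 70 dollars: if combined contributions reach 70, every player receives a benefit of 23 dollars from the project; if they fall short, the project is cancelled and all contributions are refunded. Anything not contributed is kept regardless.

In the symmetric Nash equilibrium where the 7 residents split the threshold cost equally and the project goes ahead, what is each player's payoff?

Equal share of the threshold: 70/7 = 10.
At this profile no one gains by cutting their contribution: any cut drops the total below 70, the project is cancelled, contributions are refunded, and the deviator ends with 15, which is less than 15 − 10 + 23 = 28. Contributing more than 10 just wastes the excess. So contributing exactly 10 is a best response.
Each player's payoff: 15 − 10 + 23 = 28.

28 dollars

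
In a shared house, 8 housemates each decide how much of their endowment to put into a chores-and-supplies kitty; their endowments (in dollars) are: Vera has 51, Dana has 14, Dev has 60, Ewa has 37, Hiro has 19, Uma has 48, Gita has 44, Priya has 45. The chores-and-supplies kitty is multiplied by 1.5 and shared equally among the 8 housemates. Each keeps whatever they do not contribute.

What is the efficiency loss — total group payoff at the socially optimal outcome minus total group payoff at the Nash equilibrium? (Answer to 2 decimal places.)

159.00 dollars

The private return per contributed unit is 1.5/8 = 0.1875 < 1 for every player regardless of endowment, so the Nash equilibrium is zero contribution and the group total is Σ E_j = 51 + 14 + 60 + 37 + 19 + 48 + 44 + 45 = 318.
Each contributed unit returns 1.500 to the group, so the social optimum is full contribution by everyone: group total = 1.500 × 318 = 477.00.
Efficiency loss = (1.500 − 1) × 318 = 159.00.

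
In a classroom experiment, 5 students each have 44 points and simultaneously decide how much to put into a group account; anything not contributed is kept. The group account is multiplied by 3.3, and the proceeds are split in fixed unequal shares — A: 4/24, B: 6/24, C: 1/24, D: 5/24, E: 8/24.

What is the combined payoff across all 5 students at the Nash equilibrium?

321.20 points

For player j, contributing a unit is worthwhile iff 3.3 × (j's share) ≥ 1, i.e. iff j's share is at least 0.3030.
Only E (8/24) clears that bar, contributing 44; the remaining 4 contribute 0. Total contributed: 44.
The group account pays out 3.3 × 44 = 145.20 in total (split across the unequal shares, but the aggregate is all that matters for the group sum).
The 4 free-riders keep 44 each, adding 176. Group total = 176 + 145.20 = 321.20.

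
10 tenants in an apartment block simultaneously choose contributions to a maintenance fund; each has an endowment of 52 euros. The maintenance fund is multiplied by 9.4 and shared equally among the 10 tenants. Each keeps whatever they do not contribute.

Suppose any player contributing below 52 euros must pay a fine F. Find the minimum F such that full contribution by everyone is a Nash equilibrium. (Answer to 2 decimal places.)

3.12 euros

Given the others contribute fully, the best deviation is to contribute 0 (any partial contribution still incurs the fine and gives up units whose private return 0.9400 is below 1).
Deviating from 52 to 0 saves 52 euros but forfeits the deviator's share of the drop in the maintenance fund: 9.4/10 × 52 = 48.88.
So the deviation gain is 52 − 48.88 = 3.12, and the fine must be at least 3.12 euros to wipe it out.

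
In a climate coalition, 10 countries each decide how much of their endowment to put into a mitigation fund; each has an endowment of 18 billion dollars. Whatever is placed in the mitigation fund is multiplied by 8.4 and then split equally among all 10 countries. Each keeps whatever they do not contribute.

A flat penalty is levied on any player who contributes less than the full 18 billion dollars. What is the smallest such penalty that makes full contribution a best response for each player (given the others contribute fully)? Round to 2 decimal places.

Given the others contribute fully, the best deviation is to contribute 0 (any partial contribution still incurs the fine and gives up units whose private return 0.8400 is below 1).
Deviating from 18 to 0 saves 18 billion dollars but forfeits the deviator's share of the drop in the mitigation fund: 8.4/10 × 18 = 15.12.
So the deviation gain is 18 − 15.12 = 2.88, and the fine must be at least 2.88 billion dollars to wipe it out.

2.88 billion dollars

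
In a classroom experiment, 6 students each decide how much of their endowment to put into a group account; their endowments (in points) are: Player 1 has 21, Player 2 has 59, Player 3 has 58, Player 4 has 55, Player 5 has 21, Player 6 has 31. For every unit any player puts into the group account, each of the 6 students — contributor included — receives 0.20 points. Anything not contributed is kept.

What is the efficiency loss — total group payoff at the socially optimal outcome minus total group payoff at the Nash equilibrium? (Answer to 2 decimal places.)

The private return per contributed unit is 0.20 < 1 for everyone, so the Nash equilibrium is zero contribution and the group total is Σ E_j = 21 + 59 + 58 + 55 + 21 + 31 = 245.
Each contributed unit returns 1.200 to the group, so the social optimum is full contribution by everyone: group total = 1.200 × 245 = 294.00.
Efficiency loss = (1.200 − 1) × 245 = 49.00.

49.00 points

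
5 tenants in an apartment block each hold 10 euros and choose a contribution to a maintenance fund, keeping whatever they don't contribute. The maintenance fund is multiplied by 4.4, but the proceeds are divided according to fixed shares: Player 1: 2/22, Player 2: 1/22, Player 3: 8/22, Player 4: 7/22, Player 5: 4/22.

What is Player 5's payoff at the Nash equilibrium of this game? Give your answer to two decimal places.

Each unit j contributes comes back to j as 4.4 × (j's share), so j prefers to contribute only if that share exceeds 1/4.4 = 0.2273; otherwise keeping the unit dominates.
Player 3 and Player 4 clear that bar, contributing 10 each; the remaining 3 contribute 0. Total contributed: 20.
Player 5 keeps 10 and receives 4.4 × 20 × 4/22 = 16.00 from the maintenance fund, for a payoff of 26.00.

26.00 euros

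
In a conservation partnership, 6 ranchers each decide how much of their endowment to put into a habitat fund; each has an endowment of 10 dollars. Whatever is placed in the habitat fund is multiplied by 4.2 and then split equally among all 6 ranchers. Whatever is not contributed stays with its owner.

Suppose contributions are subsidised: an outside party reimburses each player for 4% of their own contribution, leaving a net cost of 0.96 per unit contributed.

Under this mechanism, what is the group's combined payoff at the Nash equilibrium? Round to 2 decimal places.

The effective private return is (4.2/6) / 0.96 = 0.7292, which is still under 1, so the mechanism doesn't change anyone's dominant strategy: zero contribution.
At the Nash equilibrium no one contributes; group total payoff = 6 × 10 = 60.

60.00 dollars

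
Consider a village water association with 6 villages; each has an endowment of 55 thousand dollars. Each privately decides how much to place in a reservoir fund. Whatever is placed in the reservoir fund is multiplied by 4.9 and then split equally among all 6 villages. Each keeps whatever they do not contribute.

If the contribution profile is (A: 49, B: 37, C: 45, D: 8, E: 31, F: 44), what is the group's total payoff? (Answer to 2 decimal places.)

Total contributed: 49 + 37 + 45 + 8 + 31 + 44 = 214; total kept: 6 × 55 − 214 = 116.
The reservoir fund pays out 4.9 × 214 = 1048.60 in aggregate.
Group total = 116 + 1048.60 = 1164.60.

1164.60 thousand dollars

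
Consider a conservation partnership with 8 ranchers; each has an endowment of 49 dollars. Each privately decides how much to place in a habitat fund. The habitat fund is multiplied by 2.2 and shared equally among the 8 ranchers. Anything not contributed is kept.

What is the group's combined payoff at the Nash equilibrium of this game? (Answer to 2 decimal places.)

392.00 dollars

Each contributed unit returns 2.2/8 = 0.2750 to its contributor — below 1 — so contributing 0 is dominant for every player. At the Nash equilibrium everyone keeps their 49, and the group total is 8 × 49 = 392.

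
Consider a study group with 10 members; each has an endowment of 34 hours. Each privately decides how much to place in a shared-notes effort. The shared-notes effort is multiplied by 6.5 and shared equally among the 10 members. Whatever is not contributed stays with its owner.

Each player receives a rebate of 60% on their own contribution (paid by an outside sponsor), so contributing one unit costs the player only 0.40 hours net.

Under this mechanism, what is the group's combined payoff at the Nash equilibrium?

2414.00 hours

The effective private return per unit is now (6.5/10) / 0.40 = 1.6250 > 1, so every player's dominant strategy flips to full contribution.
So the Nash equilibrium is full contribution by all 10; the group earns 10 × (34 × 0.60 + 6.5 × 34) = 2414.00.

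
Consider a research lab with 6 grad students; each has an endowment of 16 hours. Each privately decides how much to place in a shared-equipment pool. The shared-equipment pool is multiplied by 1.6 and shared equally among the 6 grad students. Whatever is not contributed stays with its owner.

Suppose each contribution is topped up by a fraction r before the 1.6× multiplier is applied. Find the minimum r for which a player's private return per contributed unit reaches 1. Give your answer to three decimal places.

2.750

With matching at rate r, one contributed unit becomes (1 + r) in the shared-equipment pool and returns 1.6 × (1 + r) / 6 to the contributor.
Setting this equal to 1: 1 + r = 6/1.6 = 3.7500.
So the minimum matching rate is r = 3.7500 − 1 = 2.750.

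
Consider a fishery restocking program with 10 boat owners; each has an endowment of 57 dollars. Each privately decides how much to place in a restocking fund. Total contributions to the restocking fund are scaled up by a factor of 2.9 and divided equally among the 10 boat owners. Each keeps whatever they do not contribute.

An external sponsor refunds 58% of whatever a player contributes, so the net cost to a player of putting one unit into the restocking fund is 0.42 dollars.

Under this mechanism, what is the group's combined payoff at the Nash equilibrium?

570.00 dollars

Even with the mechanism, each unit contributed returns only (2.9/10) / 0.42 = 0.6905 per unit of net cost, so contributing nothing is still dominant.
At the Nash equilibrium no one contributes; group total payoff = 10 × 57 = 570.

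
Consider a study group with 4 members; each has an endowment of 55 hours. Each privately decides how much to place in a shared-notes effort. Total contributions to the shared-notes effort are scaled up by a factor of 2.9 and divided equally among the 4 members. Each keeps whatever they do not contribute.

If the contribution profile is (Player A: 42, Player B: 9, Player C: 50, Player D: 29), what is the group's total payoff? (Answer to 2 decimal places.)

467.00 hours

Total contributed: 42 + 9 + 50 + 29 = 130; total kept: 4 × 55 − 130 = 90.
The shared-notes effort pays out 2.9 × 130 = 377.00 in aggregate.
Group total = 90 + 377.00 = 467.00.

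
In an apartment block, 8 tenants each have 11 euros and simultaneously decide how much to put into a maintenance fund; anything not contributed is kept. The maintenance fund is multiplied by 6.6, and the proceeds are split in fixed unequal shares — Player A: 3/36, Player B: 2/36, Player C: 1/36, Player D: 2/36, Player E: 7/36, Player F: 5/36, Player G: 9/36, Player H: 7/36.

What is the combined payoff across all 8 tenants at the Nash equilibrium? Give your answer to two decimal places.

272.80 euros

For player j, contributing a unit is worthwhile iff 6.6 × (j's share) ≥ 1, i.e. iff j's share is at least 0.1515.
The shares above 0.1515 belong to Player E, Player G and Player H, contributing 11 each; the remaining 5 contribute 0. Total contributed: 33.
The maintenance fund pays out 6.6 × 33 = 217.80 in total (split across the unequal shares, but the aggregate is all that matters for the group sum).
The 5 free-riders keep 11 each, adding 55. Group total = 55 + 217.80 = 272.80.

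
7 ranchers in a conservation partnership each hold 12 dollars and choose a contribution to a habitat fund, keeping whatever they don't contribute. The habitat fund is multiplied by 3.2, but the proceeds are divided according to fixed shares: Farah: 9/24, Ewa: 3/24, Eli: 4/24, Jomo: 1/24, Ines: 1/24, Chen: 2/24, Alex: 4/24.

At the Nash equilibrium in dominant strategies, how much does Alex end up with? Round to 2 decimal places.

Player j's private return per contributed unit is 3.2 × (j's share). Contributing is weakly dominant for j when that share is at least 1/3.2 = 0.3125, and contributing 0 is dominant otherwise.
The only share above 0.3125 is Farah's 9/24, contributing 12; the remaining 6 contribute 0. Total contributed: 12.
Alex keeps 12 and receives 3.2 × 12 × 4/24 = 6.40 from the habitat fund, for a payoff of 18.40.

18.40 dollars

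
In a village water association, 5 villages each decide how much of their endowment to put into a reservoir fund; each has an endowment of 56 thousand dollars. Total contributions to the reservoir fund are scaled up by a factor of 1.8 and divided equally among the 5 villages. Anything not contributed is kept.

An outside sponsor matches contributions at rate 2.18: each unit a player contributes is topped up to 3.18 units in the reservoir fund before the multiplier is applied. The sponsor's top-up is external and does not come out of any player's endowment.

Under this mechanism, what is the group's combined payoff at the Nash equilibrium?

1602.72 thousand dollars

The effective private return per unit is now 1.8 × 3.18 / 5 = 1.1448 > 1, so every player's dominant strategy flips to full contribution.
At the Nash equilibrium everyone contributes 56. Group total payoff = 1.8 × 3.18 × 280 = 1602.72.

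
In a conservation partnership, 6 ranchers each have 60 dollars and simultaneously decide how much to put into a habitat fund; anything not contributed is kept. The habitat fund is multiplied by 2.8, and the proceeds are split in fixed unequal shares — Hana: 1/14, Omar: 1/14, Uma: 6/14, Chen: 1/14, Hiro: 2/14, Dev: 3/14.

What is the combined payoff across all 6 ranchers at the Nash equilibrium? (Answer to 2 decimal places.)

A player with share s gets back 2.8·s per unit contributed, so full contribution is dominant for anyone with s > 1/2.8 = 0.3571 and zero contribution is dominant for anyone below.
Uma alone (share 6/14) is above the threshold, contributing 60; the remaining 5 contribute 0. Total contributed: 60.
The habitat fund pays out 2.8 × 60 = 168.00 in total (split across the unequal shares, but the aggregate is all that matters for the group sum).
The 5 free-riders keep 60 each, adding 300. Group total = 300 + 168.00 = 468.00.

468.00 dollars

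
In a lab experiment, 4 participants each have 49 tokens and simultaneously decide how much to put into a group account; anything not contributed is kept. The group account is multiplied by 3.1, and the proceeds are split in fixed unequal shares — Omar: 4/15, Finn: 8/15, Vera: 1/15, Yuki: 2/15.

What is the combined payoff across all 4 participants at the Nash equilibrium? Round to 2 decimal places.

Player j's private return per contributed unit is 3.1 × (j's share). Contributing is weakly dominant for j when that share is at least 1/3.1 = 0.3226, and contributing 0 is dominant otherwise.
Finn alone (share 8/15) is above the threshold, contributing 49; the remaining 3 contribute 0. Total contributed: 49.
The group account pays out 3.1 × 49 = 151.90 in total (split across the unequal shares, but the aggregate is all that matters for the group sum).
The 3 free-riders keep 49 each, adding 147. Group total = 147 + 151.90 = 298.90.

298.90 tokens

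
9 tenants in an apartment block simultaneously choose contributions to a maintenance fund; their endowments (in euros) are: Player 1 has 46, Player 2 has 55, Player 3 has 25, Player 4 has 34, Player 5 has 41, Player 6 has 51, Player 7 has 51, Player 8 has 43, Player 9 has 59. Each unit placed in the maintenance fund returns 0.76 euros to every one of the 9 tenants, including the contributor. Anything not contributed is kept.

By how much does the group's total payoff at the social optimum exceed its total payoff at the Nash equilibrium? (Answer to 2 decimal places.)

The private return per contributed unit is 0.76 < 1 for everyone, so the Nash equilibrium is zero contribution and the group total is Σ E_j = 46 + 55 + 25 + 34 + 41 + 51 + 51 + 43 + 59 = 405.
Each contributed unit returns 6.840 to the group, so the social optimum is full contribution by everyone: group total = 6.840 × 405 = 2770.20.
Efficiency loss = (6.840 − 1) × 405 = 2365.20.

2365.20 euros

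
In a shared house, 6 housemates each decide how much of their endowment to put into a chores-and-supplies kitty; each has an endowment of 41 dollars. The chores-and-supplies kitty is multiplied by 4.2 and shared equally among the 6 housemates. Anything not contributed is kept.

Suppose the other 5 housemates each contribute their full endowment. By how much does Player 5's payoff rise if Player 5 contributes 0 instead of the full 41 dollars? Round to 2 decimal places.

Switching from a contribution of 41 to 0 lets Player 5 keep an extra 41 dollars, but lowers the chores-and-supplies kitty by 41, which costs Player 5 their own share of that drop: 4.2/6 × 41 = 28.70.
Net gain = 41 − 28.70 = 12.30. The private return per contributed unit (0.7000) is below 1, so free-riding is indeed the best response regardless of what the others do.

12.30 dollars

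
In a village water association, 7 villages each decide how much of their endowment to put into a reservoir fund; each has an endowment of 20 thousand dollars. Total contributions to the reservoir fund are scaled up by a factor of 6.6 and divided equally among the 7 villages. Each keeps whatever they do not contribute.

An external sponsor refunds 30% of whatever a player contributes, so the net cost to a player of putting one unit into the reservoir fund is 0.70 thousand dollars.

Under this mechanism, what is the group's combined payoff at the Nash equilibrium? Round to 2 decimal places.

966.00 thousand dollars

With the mechanism, a contributed unit returns (6.6/7) / 0.70 = 1.3469 per unit of net cost to the contributor — now above 1 — so contributing fully is weakly dominant for every player.
So the Nash equilibrium is full contribution by all 7; the group earns 7 × (20 × 0.30 + 6.6 × 20) = 966.00.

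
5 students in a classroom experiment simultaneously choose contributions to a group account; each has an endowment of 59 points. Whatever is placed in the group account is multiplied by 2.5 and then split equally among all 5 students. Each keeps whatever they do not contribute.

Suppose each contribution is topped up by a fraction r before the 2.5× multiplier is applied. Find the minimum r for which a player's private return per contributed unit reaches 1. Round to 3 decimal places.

1.000

With matching at rate r, one contributed unit becomes (1 + r) in the group account and returns 2.5 × (1 + r) / 5 to the contributor.
Setting this equal to 1: 1 + r = 5/2.5 = 2.0000.
So the minimum matching rate is r = 2.0000 − 1 = 1.000.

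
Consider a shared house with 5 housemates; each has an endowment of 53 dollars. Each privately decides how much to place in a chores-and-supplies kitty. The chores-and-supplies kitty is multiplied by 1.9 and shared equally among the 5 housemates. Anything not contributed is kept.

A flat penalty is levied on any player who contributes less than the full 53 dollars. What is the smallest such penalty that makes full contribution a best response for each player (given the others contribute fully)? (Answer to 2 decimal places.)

32.86 dollars

Given the others contribute fully, the best deviation is to contribute 0 (any partial contribution still incurs the fine and gives up units whose private return 0.3800 is below 1).
Deviating from 53 to 0 saves 53 dollars but forfeits the deviator's share of the drop in the chores-and-supplies kitty: 1.9/5 × 53 = 20.14.
So the deviation gain is 53 − 20.14 = 32.86, and the fine must be at least 32.86 dollars to wipe it out.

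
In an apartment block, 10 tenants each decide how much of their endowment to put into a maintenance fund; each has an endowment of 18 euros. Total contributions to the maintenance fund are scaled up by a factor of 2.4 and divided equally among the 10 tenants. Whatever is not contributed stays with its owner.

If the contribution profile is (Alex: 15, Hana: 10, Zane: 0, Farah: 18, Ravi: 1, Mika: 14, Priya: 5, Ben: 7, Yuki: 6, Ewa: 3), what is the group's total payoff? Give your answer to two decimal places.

290.60 euros

Total contributed: 15 + 10 + 0 + 18 + 1 + 14 + 5 + 7 + 6 + 3 = 79; total kept: 10 × 18 − 79 = 101.
The maintenance fund pays out 2.4 × 79 = 189.60 in aggregate.
Group total = 101 + 189.60 = 290.60.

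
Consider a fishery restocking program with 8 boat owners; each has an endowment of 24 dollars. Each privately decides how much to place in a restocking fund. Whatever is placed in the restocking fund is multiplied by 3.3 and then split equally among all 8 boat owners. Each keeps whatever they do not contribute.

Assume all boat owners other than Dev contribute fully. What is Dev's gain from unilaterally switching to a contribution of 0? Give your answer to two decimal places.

14.10 dollars

Switching from a contribution of 24 to 0 lets Dev keep an extra 24 dollars, but lowers the restocking fund by 24, which costs Dev their own share of that drop: 3.3/8 × 24 = 9.90.
Net gain = 24 − 9.90 = 14.10. The private return per contributed unit (0.4125) is below 1, so free-riding is indeed the best response regardless of what the others do.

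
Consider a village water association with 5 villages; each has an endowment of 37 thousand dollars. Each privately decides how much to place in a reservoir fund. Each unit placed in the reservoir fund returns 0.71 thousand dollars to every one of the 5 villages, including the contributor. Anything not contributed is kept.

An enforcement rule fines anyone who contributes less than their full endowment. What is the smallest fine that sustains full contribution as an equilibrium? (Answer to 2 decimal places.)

Given the others contribute fully, the best deviation is to contribute 0 (any partial contribution still incurs the fine and gives up units whose private return 0.71 is below 1).
Deviating from 37 to 0 saves 37 thousand dollars but forfeits the deviator's share of the drop in the reservoir fund: 0.71 × 37 = 26.27.
So the deviation gain is 37 − 26.27 = 10.73, and the fine must be at least 10.73 thousand dollars to wipe it out.

10.73 thousand dollars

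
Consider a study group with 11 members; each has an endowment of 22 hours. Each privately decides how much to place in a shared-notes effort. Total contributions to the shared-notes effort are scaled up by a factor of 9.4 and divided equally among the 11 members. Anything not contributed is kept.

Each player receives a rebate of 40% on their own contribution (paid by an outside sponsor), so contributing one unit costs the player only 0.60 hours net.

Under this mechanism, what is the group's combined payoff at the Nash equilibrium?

Under the mechanism each unit contributed yields (9.4/11) / 0.60 = 1.4242 back to its contributor per unit of net cost, which exceeds 1, making full contribution the dominant choice for everyone.
So the Nash equilibrium is full contribution by all 11; the group earns 11 × (22 × 0.40 + 9.4 × 22) = 2371.60.

2371.60 hours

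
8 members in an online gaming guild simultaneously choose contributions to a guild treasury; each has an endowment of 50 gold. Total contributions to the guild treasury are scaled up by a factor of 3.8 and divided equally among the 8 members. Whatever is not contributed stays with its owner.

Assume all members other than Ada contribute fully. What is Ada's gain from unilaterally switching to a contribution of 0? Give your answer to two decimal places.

Switching from a contribution of 50 to 0 lets Ada keep an extra 50 gold, but lowers the guild treasury by 50, which costs Ada their own share of that drop: 3.8/8 × 50 = 23.75.
Net gain = 50 − 23.75 = 26.25. The private return per contributed unit (0.4750) is below 1, so free-riding is indeed the best response regardless of what the others do.

26.25 gold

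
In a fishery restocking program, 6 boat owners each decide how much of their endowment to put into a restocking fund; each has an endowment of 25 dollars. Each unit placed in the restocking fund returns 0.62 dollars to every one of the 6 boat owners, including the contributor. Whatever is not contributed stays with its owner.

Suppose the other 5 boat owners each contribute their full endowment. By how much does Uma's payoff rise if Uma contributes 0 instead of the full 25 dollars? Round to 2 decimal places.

Switching from a contribution of 25 to 0 lets Uma keep an extra 25 dollars, but lowers the restocking fund by 25, which costs Uma their own share of that drop: 0.62 × 25 = 15.50.
Net gain = 25 − 15.50 = 9.50. The private return per contributed unit (0.62) is below 1, so free-riding is indeed the best response regardless of what the others do.

9.50 dollars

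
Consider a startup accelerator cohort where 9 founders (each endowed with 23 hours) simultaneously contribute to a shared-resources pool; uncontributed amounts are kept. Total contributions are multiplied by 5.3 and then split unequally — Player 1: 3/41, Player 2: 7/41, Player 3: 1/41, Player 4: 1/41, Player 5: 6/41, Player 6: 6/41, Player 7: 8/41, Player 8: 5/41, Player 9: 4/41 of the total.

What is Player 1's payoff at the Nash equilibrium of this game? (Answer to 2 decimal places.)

31.92 hours

Player j's private return per contributed unit is 5.3 × (j's share). Contributing is weakly dominant for j when that share is at least 1/5.3 = 0.1887, and contributing 0 is dominant otherwise.
The only share above 0.1887 is Player 7's 8/41, contributing 23; the remaining 8 contribute 0. Total contributed: 23.
Player 1 keeps 23 and receives 5.3 × 23 × 3/41 = 8.92 from the shared-resources pool, for a payoff of 31.92.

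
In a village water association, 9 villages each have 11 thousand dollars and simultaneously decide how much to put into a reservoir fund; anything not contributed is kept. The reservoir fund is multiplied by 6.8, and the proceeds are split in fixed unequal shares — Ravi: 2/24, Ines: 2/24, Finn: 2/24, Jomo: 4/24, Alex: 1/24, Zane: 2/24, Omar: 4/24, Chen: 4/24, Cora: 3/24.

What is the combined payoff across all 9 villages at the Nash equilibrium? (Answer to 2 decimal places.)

290.40 thousand dollars

Each unit j contributes comes back to j as 6.8 × (j's share), so j prefers to contribute only if that share exceeds 1/6.8 = 0.1471; otherwise keeping the unit dominates.
The shares above 0.1471 belong to Jomo, Omar and Chen, contributing 11 each; the remaining 6 contribute 0. Total contributed: 33.
The reservoir fund pays out 6.8 × 33 = 224.40 in total (split across the unequal shares, but the aggregate is all that matters for the group sum).
The 6 free-riders keep 11 each, adding 66. Group total = 66 + 224.40 = 290.40.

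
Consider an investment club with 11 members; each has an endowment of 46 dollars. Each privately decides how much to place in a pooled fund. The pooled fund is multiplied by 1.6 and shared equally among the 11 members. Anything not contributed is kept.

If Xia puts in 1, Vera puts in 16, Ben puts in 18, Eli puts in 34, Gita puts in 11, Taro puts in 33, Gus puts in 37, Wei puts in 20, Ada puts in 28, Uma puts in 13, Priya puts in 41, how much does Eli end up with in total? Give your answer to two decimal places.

Total contributed: 1 + 16 + 18 + 34 + 11 + 33 + 37 + 20 + 28 + 13 + 41 = 252.
Each receives 1.6 × 252 / 11 = 36.65 from the pooled fund.
Eli keeps 46 − 34 = 12, so Eli's payoff is 12 + 36.65 = 48.65.

48.65 dollars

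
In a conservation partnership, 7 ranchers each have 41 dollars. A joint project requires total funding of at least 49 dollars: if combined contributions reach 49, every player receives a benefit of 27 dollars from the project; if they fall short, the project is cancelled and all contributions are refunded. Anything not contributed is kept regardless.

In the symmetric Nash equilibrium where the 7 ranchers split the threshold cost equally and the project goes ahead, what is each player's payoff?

61 dollars

Equal share of the threshold: 49/7 = 7.
At this profile no one gains by cutting their contribution: any cut drops the total below 49, the project is cancelled, contributions are refunded, and the deviator ends with 41, which is less than 41 − 7 + 27 = 61. Contributing more than 7 just wastes the excess. So contributing exactly 7 is a best response.
Each player's payoff: 41 − 7 + 27 = 61.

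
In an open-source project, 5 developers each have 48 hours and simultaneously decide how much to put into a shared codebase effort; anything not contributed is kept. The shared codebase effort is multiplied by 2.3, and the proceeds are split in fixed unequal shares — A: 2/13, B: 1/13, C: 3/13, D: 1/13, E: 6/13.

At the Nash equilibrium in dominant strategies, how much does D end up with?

For player j, contributing a unit is worthwhile iff 2.3 × (j's share) ≥ 1, i.e. iff j's share is at least 0.4348.
The only share above 0.4348 is E's 6/13, contributing 48; the remaining 4 contribute 0. Total contributed: 48.
D keeps 48 and receives 2.3 × 48 × 1/13 = 8.49 from the shared codebase effort, for a payoff of 56.49.

56.49 hours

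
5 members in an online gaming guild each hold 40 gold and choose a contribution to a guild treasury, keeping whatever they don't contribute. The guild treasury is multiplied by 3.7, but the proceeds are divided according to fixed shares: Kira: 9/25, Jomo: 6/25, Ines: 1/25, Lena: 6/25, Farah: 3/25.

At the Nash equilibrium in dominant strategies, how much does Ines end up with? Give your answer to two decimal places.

45.92 gold

Player j's private return per contributed unit is 3.7 × (j's share). Contributing is weakly dominant for j when that share is at least 1/3.7 = 0.2703, and contributing 0 is dominant otherwise.
Kira alone (share 9/25) is above the threshold, contributing 40; the remaining 4 contribute 0. Total contributed: 40.
Ines keeps 40 and receives 3.7 × 40 × 1/25 = 5.92 from the guild treasury, for a payoff of 45.92.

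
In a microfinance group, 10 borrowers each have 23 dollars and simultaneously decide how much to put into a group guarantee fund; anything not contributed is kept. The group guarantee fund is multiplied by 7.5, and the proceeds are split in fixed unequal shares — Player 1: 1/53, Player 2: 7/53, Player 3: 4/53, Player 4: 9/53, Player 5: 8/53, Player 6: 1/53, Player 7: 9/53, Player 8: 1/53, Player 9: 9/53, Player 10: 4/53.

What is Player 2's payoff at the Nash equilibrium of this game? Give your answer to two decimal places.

A player with share s gets back 7.5·s per unit contributed, so full contribution is dominant for anyone with s > 1/7.5 = 0.1333 and zero contribution is dominant for anyone below.
Player 4, Player 5, Player 7 and Player 9 clear that bar, contributing 23 each; the remaining 6 contribute 0. Total contributed: 92.
Player 2 keeps 23 and receives 7.5 × 92 × 7/53 = 91.13 from the group guarantee fund, for a payoff of 114.13.

114.13 dollars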